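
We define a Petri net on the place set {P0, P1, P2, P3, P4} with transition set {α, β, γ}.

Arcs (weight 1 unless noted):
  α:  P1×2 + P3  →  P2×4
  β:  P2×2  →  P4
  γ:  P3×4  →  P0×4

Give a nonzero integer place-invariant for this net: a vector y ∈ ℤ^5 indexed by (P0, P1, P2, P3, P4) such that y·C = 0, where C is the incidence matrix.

Incidence matrix C (rows=places, cols=transitions):
        α    β    γ
   P0   0    0    4
   P1  -2    0    0
   P2   4   -2    0
   P3  -1    0   -4
   P4   0    1    0

Candidate y = [2, -1, 0, 2, 0]; check y·C column-wise:
  col α: 2·0 + -1·-2 + 0·4 + 2·-1 = 0
  col β: 2·0 + -1·0 + 0·-2 + 2·0 + 0·1 = 0
  col γ: 2·4 + -1·0 + 2·-4 = 0

y = (P0:2, P1:-1, P2:0, P3:2, P4:0)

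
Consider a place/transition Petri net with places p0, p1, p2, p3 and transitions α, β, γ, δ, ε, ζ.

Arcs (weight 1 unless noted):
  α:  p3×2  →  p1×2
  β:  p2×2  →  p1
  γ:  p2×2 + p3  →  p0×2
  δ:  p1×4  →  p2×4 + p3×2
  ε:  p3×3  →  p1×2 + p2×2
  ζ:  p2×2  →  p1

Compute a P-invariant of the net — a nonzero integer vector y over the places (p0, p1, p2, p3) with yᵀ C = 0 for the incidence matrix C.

Incidence matrix C (rows=places, cols=transitions):
        α    β    γ    δ    ε    ζ
   p0   0    0    2    0    0    0
   p1   2    1    0   -4    2    1
   p2   0   -2   -2    4    2   -2
   p3  -2    0   -1    2   -3    0

Candidate y = [2, 2, 1, 2]; check y·C column-wise:
  col α: 2·0 + 2·2 + 1·0 + 2·-2 = 0
  col β: 2·0 + 2·1 + 1·-2 + 2·0 = 0
  col γ: 2·2 + 2·0 + 1·-2 + 2·-1 = 0
  col δ: 2·0 + 2·-4 + 1·4 + 2·2 = 0
  col ε: 2·0 + 2·2 + 1·2 + 2·-3 = 0
  col ζ: 2·0 + 2·1 + 1·-2 + 2·0 = 0

y = (p0:2, p1:2, p2:1, p3:2)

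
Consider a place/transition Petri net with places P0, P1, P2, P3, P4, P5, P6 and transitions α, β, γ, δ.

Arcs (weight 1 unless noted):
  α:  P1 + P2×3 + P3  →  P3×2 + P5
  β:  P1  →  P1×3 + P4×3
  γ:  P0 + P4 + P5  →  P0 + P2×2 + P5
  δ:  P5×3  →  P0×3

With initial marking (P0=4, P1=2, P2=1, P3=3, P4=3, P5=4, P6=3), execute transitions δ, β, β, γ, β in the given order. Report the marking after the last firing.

(P0=7, P1=8, P2=3, P3=3, P4=11, P5=1, P6=3)

step 1: fire δ:  (P0=4, P1=2, P2=1, P3=3, P4=3, P5=4, P6=3) → (P0=7, P1=2, P2=1, P3=3, P4=3, P5=1, P6=3)
step 2: fire β:  (P0=7, P1=2, P2=1, P3=3, P4=3, P5=1, P6=3) → (P0=7, P1=4, P2=1, P3=3, P4=6, P5=1, P6=3)
step 3: fire β:  (P0=7, P1=4, P2=1, P3=3, P4=6, P5=1, P6=3) → (P0=7, P1=6, P2=1, P3=3, P4=9, P5=1, P6=3)
step 4: fire γ:  (P0=7, P1=6, P2=1, P3=3, P4=9, P5=1, P6=3) → (P0=7, P1=6, P2=3, P3=3, P4=8, P5=1, P6=3)
step 5: fire β:  (P0=7, P1=6, P2=3, P3=3, P4=8, P5=1, P6=3) → (P0=7, P1=8, P2=3, P3=3, P4=11, P5=1, P6=3)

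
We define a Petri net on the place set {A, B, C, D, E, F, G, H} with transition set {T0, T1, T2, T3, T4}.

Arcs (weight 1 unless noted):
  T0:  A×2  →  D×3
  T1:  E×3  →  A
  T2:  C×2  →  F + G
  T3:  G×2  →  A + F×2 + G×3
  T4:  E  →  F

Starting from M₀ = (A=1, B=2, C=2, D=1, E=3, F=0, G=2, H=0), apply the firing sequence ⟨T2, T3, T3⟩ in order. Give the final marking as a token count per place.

step 1: fire T2:  (A=1, B=2, C=2, D=1, E=3, F=0, G=2, H=0) → (A=1, B=2, C=0, D=1, E=3, F=1, G=3, H=0)
step 2: fire T3:  (A=1, B=2, C=0, D=1, E=3, F=1, G=3, H=0) → (A=2, B=2, C=0, D=1, E=3, F=3, G=4, H=0)
step 3: fire T3:  (A=2, B=2, C=0, D=1, E=3, F=3, G=4, H=0) → (A=3, B=2, C=0, D=1, E=3, F=5, G=5, H=0)

(A=3, B=2, C=0, D=1, E=3, F=5, G=5, H=0)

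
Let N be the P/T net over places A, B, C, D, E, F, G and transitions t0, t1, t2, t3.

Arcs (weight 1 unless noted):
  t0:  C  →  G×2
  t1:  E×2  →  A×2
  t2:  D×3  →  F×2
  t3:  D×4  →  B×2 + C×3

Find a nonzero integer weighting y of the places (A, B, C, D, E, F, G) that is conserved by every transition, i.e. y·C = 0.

Incidence matrix C (rows=places, cols=transitions):
       t0   t1   t2   t3
    A   0    2    0    0
    B   0    0    0    2
    C  -1    0    0    3
    D   0    0   -3   -4
    E   0   -2    0    0
    F   0    0    2    0
    G   2    0    0    0

Candidate y = [1, 0, 0, 0, 1, 0, 0]; check y·C column-wise:
  col t0: 1·0 + 0·-1 + 1·0 + 0·2 = 0
  col t1: 1·2 + 1·-2 = 0
  col t2: 1·0 + 0·-3 + 1·0 + 0·2 = 0
  col t3: 1·0 + 0·2 + 0·3 + 0·-4 + 1·0 = 0

y = (A:1, B:0, C:0, D:0, E:1, F:0, G:0)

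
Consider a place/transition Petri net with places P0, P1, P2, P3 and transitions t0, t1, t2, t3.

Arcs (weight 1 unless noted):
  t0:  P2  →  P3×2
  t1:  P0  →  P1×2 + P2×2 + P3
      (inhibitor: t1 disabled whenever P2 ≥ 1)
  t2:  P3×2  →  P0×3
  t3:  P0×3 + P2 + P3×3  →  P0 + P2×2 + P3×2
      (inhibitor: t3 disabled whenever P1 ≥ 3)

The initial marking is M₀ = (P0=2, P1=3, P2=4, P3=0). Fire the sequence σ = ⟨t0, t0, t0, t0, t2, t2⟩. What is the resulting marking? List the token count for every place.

(P0=8, P1=3, P2=0, P3=4)

step 1: fire t0:  (P0=2, P1=3, P2=4, P3=0) → (P0=2, P1=3, P2=3, P3=2)
step 2: fire t0:  (P0=2, P1=3, P2=3, P3=2) → (P0=2, P1=3, P2=2, P3=4)
step 3: fire t0:  (P0=2, P1=3, P2=2, P3=4) → (P0=2, P1=3, P2=1, P3=6)
step 4: fire t0:  (P0=2, P1=3, P2=1, P3=6) → (P0=2, P1=3, P2=0, P3=8)
step 5: fire t2:  (P0=2, P1=3, P2=0, P3=8) → (P0=5, P1=3, P2=0, P3=6)
step 6: fire t2:  (P0=5, P1=3, P2=0, P3=6) → (P0=8, P1=3, P2=0, P3=4)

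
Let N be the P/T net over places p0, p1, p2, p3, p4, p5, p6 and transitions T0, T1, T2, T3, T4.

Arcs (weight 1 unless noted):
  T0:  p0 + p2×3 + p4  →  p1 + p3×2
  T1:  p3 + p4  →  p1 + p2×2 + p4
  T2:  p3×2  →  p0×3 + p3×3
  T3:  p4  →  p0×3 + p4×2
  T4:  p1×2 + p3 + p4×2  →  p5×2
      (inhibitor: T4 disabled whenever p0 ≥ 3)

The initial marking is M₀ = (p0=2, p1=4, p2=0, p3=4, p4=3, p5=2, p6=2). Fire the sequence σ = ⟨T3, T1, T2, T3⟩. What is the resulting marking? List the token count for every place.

(p0=11, p1=5, p2=2, p3=4, p4=5, p5=2, p6=2)

step 1: fire T3:  (p0=2, p1=4, p2=0, p3=4, p4=3, p5=2, p6=2) → (p0=5, p1=4, p2=0, p3=4, p4=4, p5=2, p6=2)
step 2: fire T1:  (p0=5, p1=4, p2=0, p3=4, p4=4, p5=2, p6=2) → (p0=5, p1=5, p2=2, p3=3, p4=4, p5=2, p6=2)
step 3: fire T2:  (p0=5, p1=5, p2=2, p3=3, p4=4, p5=2, p6=2) → (p0=8, p1=5, p2=2, p3=4, p4=4, p5=2, p6=2)
step 4: fire T3:  (p0=8, p1=5, p2=2, p3=4, p4=4, p5=2, p6=2) → (p0=11, p1=5, p2=2, p3=4, p4=5, p5=2, p6=2)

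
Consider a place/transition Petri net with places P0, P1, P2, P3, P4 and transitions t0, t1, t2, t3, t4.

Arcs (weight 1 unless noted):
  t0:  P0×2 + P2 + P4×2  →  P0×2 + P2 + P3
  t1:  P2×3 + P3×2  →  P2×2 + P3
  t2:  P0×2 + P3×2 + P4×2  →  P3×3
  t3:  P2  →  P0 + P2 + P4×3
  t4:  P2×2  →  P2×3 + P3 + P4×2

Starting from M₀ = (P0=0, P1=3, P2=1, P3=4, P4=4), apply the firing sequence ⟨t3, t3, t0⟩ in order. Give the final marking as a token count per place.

step 1: fire t3:  (P0=0, P1=3, P2=1, P3=4, P4=4) → (P0=1, P1=3, P2=1, P3=4, P4=7)
step 2: fire t3:  (P0=1, P1=3, P2=1, P3=4, P4=7) → (P0=2, P1=3, P2=1, P3=4, P4=10)
step 3: fire t0:  (P0=2, P1=3, P2=1, P3=4, P4=10) → (P0=2, P1=3, P2=1, P3=5, P4=8)

(P0=2, P1=3, P2=1, P3=5, P4=8)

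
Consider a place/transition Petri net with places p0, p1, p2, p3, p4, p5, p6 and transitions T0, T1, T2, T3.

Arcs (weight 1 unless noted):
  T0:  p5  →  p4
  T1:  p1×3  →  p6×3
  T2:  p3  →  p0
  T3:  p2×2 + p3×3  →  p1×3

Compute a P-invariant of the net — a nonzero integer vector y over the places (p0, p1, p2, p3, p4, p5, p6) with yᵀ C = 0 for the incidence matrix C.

y = (p0:2, p1:0, p2:-3, p3:2, p4:0, p5:0, p6:0)

Incidence matrix C (rows=places, cols=transitions):
       T0   T1   T2   T3
   p0   0    0    1    0
   p1   0   -3    0    3
   p2   0    0    0   -2
   p3   0    0   -1   -3
   p4   1    0    0    0
   p5  -1    0    0    0
   p6   0    3    0    0

Candidate y = [2, 0, -3, 2, 0, 0, 0]; check y·C column-wise:
  col T0: 2·0 + -3·0 + 2·0 + 0·1 + 0·-1 = 0
  col T1: 2·0 + 0·-3 + -3·0 + 2·0 + 0·3 = 0
  col T2: 2·1 + -3·0 + 2·-1 = 0
  col T3: 2·0 + 0·3 + -3·-2 + 2·-3 = 0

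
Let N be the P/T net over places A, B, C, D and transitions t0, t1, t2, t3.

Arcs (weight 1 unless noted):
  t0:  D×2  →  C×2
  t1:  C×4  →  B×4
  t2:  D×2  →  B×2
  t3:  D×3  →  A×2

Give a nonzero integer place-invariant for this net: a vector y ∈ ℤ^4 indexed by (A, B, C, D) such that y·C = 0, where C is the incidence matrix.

Incidence matrix C (rows=places, cols=transitions):
       t0   t1   t2   t3
    A   0    0    0    2
    B   0    4    2    0
    C   2   -4    0    0
    D  -2    0   -2   -3

Candidate y = [3, 2, 2, 2]; check y·C column-wise:
  col t0: 3·0 + 2·0 + 2·2 + 2·-2 = 0
  col t1: 3·0 + 2·4 + 2·-4 + 2·0 = 0
  col t2: 3·0 + 2·2 + 2·0 + 2·-2 = 0
  col t3: 3·2 + 2·0 + 2·0 + 2·-3 = 0

y = (A:3, B:2, C:2, D:2)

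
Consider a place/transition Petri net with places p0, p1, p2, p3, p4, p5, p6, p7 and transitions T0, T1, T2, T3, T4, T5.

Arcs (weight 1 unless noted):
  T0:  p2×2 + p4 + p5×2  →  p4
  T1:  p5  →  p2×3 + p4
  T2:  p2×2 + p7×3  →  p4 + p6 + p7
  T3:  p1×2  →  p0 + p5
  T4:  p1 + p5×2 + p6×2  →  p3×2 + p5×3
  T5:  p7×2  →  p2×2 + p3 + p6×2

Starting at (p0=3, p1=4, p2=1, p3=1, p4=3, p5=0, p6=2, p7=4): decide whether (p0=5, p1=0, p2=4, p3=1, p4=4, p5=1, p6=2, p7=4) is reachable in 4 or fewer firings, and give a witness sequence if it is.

step 1: fire T3:  (p0=3, p1=4, p2=1, p3=1, p4=3, p5=0, p6=2, p7=4) → (p0=4, p1=2, p2=1, p3=1, p4=3, p5=1, p6=2, p7=4)
step 2: fire T1:  (p0=4, p1=2, p2=1, p3=1, p4=3, p5=1, p6=2, p7=4) → (p0=4, p1=2, p2=4, p3=1, p4=4, p5=0, p6=2, p7=4)
step 3: fire T3:  (p0=4, p1=2, p2=4, p3=1, p4=4, p5=0, p6=2, p7=4) → (p0=5, p1=0, p2=4, p3=1, p4=4, p5=1, p6=2, p7=4)

YES — reachable via ⟨T3, T1, T3⟩ (3 firings)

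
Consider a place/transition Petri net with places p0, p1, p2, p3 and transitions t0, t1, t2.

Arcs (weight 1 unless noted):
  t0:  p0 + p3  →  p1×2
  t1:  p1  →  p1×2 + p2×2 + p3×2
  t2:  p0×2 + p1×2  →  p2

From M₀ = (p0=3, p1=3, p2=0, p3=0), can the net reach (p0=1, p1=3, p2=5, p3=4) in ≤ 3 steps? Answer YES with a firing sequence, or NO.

step 1: fire t1:  (p0=3, p1=3, p2=0, p3=0) → (p0=3, p1=4, p2=2, p3=2)
step 2: fire t1:  (p0=3, p1=4, p2=2, p3=2) → (p0=3, p1=5, p2=4, p3=4)
step 3: fire t2:  (p0=3, p1=5, p2=4, p3=4) → (p0=1, p1=3, p2=5, p3=4)

YES — reachable via ⟨t1, t1, t2⟩ (3 firings)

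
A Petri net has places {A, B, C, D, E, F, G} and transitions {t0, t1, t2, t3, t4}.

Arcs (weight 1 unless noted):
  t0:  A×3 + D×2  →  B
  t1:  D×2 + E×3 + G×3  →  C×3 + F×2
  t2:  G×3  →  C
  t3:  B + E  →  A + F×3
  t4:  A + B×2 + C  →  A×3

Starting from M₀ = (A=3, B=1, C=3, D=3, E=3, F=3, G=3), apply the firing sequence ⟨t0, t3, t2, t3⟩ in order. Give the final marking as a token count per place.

(A=2, B=0, C=4, D=1, E=1, F=9, G=0)

step 1: fire t0:  (A=3, B=1, C=3, D=3, E=3, F=3, G=3) → (A=0, B=2, C=3, D=1, E=3, F=3, G=3)
step 2: fire t3:  (A=0, B=2, C=3, D=1, E=3, F=3, G=3) → (A=1, B=1, C=3, D=1, E=2, F=6, G=3)
step 3: fire t2:  (A=1, B=1, C=3, D=1, E=2, F=6, G=3) → (A=1, B=1, C=4, D=1, E=2, F=6, G=0)
step 4: fire t3:  (A=1, B=1, C=4, D=1, E=2, F=6, G=0) → (A=2, B=0, C=4, D=1, E=1, F=9, G=0)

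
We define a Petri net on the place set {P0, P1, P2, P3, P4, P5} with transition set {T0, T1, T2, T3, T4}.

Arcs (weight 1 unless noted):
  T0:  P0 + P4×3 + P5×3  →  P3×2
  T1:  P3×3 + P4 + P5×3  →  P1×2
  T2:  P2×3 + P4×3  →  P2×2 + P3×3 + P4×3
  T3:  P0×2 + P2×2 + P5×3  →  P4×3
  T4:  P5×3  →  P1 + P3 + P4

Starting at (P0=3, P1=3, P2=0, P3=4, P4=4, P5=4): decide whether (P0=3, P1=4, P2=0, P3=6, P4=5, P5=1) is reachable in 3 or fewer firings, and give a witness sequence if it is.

depth 0: 1 marking
depth 1: 4 markings reached so far
depth 2: 4 markings reached so far
(frontier empty at depth 2; search complete)
target is not among the 4 markings reachable within 3 steps

NO — not reachable within 3 firings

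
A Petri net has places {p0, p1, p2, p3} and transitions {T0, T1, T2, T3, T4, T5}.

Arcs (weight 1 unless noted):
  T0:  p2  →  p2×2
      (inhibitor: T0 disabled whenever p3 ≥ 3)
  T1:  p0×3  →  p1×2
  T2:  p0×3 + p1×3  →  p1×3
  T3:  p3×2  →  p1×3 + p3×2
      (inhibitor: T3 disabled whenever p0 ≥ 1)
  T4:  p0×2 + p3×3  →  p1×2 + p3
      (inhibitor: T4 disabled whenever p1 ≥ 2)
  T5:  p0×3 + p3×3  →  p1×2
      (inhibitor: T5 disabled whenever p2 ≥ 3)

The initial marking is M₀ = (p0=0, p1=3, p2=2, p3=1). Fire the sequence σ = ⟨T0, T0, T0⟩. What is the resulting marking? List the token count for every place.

step 1: fire T0:  (p0=0, p1=3, p2=2, p3=1) → (p0=0, p1=3, p2=3, p3=1)
step 2: fire T0:  (p0=0, p1=3, p2=3, p3=1) → (p0=0, p1=3, p2=4, p3=1)
step 3: fire T0:  (p0=0, p1=3, p2=4, p3=1) → (p0=0, p1=3, p2=5, p3=1)

(p0=0, p1=3, p2=5, p3=1)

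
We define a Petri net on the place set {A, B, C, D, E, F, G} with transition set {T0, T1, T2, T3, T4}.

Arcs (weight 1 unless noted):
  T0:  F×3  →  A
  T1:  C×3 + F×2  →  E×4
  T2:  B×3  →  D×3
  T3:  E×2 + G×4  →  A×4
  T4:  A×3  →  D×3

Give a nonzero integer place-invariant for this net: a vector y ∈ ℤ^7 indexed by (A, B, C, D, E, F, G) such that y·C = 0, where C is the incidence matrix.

Incidence matrix C (rows=places, cols=transitions):
       T0   T1   T2   T3   T4
    A   1    0    0    4   -3
    B   0    0   -3    0    0
    C   0   -3    0    0    0
    D   0    0    3    0    3
    E   0    4    0   -2    0
    F  -3   -2    0    0    0
    G   0    0    0   -4    0

Candidate y = [9, 9, 22, 9, 18, 3, 0]; check y·C column-wise:
  col T0: 9·1 + 9·0 + 22·0 + 9·0 + 18·0 + 3·-3 = 0
  col T1: 9·0 + 9·0 + 22·-3 + 9·0 + 18·4 + 3·-2 = 0
  col T2: 9·0 + 9·-3 + 22·0 + 9·3 + 18·0 + 3·0 = 0
  col T3: 9·4 + 9·0 + 22·0 + 9·0 + 18·-2 + 3·0 + 0·-4 = 0
  col T4: 9·-3 + 9·0 + 22·0 + 9·3 + 18·0 + 3·0 = 0

y = (A:9, B:9, C:22, D:9, E:18, F:3, G:0)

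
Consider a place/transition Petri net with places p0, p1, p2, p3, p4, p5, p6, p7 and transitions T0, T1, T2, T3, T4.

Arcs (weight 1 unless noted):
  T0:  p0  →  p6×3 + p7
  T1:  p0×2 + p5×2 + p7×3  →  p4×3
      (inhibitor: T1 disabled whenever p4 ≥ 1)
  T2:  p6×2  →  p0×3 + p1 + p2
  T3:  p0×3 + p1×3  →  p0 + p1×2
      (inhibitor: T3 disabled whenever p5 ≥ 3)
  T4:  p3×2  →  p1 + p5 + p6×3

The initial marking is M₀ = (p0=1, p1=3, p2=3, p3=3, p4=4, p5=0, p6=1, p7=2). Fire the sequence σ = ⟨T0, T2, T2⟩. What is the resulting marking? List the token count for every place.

(p0=6, p1=5, p2=5, p3=3, p4=4, p5=0, p6=0, p7=3)

step 1: fire T0:  (p0=1, p1=3, p2=3, p3=3, p4=4, p5=0, p6=1, p7=2) → (p0=0, p1=3, p2=3, p3=3, p4=4, p5=0, p6=4, p7=3)
step 2: fire T2:  (p0=0, p1=3, p2=3, p3=3, p4=4, p5=0, p6=4, p7=3) → (p0=3, p1=4, p2=4, p3=3, p4=4, p5=0, p6=2, p7=3)
step 3: fire T2:  (p0=3, p1=4, p2=4, p3=3, p4=4, p5=0, p6=2, p7=3) → (p0=6, p1=5, p2=5, p3=3, p4=4, p5=0, p6=0, p7=3)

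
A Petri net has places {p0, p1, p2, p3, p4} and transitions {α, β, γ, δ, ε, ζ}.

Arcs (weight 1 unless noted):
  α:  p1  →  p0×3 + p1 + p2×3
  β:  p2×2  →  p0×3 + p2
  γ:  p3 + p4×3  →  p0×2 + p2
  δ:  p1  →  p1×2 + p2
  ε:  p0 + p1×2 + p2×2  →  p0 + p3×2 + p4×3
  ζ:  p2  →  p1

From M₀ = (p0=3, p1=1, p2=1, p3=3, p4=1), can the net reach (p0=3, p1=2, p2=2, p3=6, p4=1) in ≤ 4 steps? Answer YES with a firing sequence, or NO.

depth 0: 1 marking
depth 1: 4 markings reached so far
depth 2: 12 markings reached so far
depth 3: 30 markings reached so far
depth 4: 65 markings reached so far
target is not among the 65 markings reachable within 4 steps

NO — not reachable within 4 firings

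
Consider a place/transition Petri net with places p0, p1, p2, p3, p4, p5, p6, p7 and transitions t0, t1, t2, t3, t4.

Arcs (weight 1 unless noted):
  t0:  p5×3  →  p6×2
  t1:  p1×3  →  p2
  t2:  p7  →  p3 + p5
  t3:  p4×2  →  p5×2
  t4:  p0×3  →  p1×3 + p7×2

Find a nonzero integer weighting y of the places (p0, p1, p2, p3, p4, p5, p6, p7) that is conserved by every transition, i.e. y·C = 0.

Incidence matrix C (rows=places, cols=transitions):
       t0   t1   t2   t3   t4
   p0   0    0    0    0   -3
   p1   0   -3    0    0    3
   p2   0    1    0    0    0
   p3   0    0    1    0    0
   p4   0    0    0   -2    0
   p5  -3    0    1    2    0
   p6   2    0    0    0    0
   p7   0    0   -1    0    2

Candidate y = [1, 1, 3, 0, 0, 0, 0, 0]; check y·C column-wise:
  col t0: 1·0 + 1·0 + 3·0 + 0·-3 + 0·2 = 0
  col t1: 1·0 + 1·-3 + 3·1 = 0
  col t2: 1·0 + 1·0 + 3·0 + 0·1 + 0·1 + 0·-1 = 0
  col t3: 1·0 + 1·0 + 3·0 + 0·-2 + 0·2 = 0
  col t4: 1·-3 + 1·3 + 3·0 + 0·2 = 0

y = (p0:1, p1:1, p2:3, p3:0, p4:0, p5:0, p6:0, p7:0)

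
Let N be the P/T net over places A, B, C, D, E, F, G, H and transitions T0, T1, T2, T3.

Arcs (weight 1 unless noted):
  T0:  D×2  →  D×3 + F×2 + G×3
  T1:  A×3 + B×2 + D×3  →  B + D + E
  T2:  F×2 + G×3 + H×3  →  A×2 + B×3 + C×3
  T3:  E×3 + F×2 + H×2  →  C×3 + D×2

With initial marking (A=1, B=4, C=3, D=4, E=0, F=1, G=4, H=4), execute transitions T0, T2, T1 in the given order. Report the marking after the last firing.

step 1: fire T0:  (A=1, B=4, C=3, D=4, E=0, F=1, G=4, H=4) → (A=1, B=4, C=3, D=5, E=0, F=3, G=7, H=4)
step 2: fire T2:  (A=1, B=4, C=3, D=5, E=0, F=3, G=7, H=4) → (A=3, B=7, C=6, D=5, E=0, F=1, G=4, H=1)
step 3: fire T1:  (A=3, B=7, C=6, D=5, E=0, F=1, G=4, H=1) → (A=0, B=6, C=6, D=3, E=1, F=1, G=4, H=1)

(A=0, B=6, C=6, D=3, E=1, F=1, G=4, H=1)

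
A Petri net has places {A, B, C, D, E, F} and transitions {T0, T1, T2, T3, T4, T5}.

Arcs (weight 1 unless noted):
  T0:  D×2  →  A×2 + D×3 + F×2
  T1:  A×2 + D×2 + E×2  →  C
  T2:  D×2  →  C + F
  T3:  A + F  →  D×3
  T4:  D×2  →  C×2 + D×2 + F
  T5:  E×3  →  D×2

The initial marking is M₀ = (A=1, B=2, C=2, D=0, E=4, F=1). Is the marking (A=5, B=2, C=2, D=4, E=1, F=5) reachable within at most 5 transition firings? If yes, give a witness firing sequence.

YES — reachable via ⟨T5, T0, T0⟩ (3 firings)

step 1: fire T5:  (A=1, B=2, C=2, D=0, E=4, F=1) → (A=1, B=2, C=2, D=2, E=1, F=1)
step 2: fire T0:  (A=1, B=2, C=2, D=2, E=1, F=1) → (A=3, B=2, C=2, D=3, E=1, F=3)
step 3: fire T0:  (A=3, B=2, C=2, D=3, E=1, F=3) → (A=5, B=2, C=2, D=4, E=1, F=5)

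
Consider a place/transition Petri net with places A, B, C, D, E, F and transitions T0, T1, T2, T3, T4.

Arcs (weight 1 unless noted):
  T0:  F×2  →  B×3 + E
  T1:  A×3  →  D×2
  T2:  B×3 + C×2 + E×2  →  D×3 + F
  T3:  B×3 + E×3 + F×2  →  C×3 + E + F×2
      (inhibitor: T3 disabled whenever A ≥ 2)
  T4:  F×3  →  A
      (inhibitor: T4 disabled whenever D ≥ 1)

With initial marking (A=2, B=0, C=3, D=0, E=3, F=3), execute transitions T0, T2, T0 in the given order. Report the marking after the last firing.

step 1: fire T0:  (A=2, B=0, C=3, D=0, E=3, F=3) → (A=2, B=3, C=3, D=0, E=4, F=1)
step 2: fire T2:  (A=2, B=3, C=3, D=0, E=4, F=1) → (A=2, B=0, C=1, D=3, E=2, F=2)
step 3: fire T0:  (A=2, B=0, C=1, D=3, E=2, F=2) → (A=2, B=3, C=1, D=3, E=3, F=0)

(A=2, B=3, C=1, D=3, E=3, F=0)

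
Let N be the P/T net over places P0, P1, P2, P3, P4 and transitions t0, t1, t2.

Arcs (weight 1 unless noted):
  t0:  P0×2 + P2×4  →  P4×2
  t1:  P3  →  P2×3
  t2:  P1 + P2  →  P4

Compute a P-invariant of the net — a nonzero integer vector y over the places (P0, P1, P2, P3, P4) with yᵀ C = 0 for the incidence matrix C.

y = (P0:2, P1:1, P2:-1, P3:-3, P4:0)

Incidence matrix C (rows=places, cols=transitions):
       t0   t1   t2
   P0  -2    0    0
   P1   0    0   -1
   P2  -4    3   -1
   P3   0   -1    0
   P4   2    0    1

Candidate y = [2, 1, -1, -3, 0]; check y·C column-wise:
  col t0: 2·-2 + 1·0 + -1·-4 + -3·0 + 0·2 = 0
  col t1: 2·0 + 1·0 + -1·3 + -3·-1 = 0
  col t2: 2·0 + 1·-1 + -1·-1 + -3·0 + 0·1 = 0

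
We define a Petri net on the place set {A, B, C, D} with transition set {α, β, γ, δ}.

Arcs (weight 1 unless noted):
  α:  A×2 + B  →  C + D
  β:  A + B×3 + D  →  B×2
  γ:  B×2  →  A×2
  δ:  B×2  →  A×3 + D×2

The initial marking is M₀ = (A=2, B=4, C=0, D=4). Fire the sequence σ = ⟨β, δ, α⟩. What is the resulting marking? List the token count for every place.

(A=2, B=0, C=1, D=6)

step 1: fire β:  (A=2, B=4, C=0, D=4) → (A=1, B=3, C=0, D=3)
step 2: fire δ:  (A=1, B=3, C=0, D=3) → (A=4, B=1, C=0, D=5)
step 3: fire α:  (A=4, B=1, C=0, D=5) → (A=2, B=0, C=1, D=6)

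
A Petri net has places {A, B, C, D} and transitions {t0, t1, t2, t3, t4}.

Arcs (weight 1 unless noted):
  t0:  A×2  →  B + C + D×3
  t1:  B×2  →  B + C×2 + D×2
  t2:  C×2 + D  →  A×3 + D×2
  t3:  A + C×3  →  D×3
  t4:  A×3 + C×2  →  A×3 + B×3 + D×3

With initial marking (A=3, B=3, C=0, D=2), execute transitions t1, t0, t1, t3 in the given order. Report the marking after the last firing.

step 1: fire t1:  (A=3, B=3, C=0, D=2) → (A=3, B=2, C=2, D=4)
step 2: fire t0:  (A=3, B=2, C=2, D=4) → (A=1, B=3, C=3, D=7)
step 3: fire t1:  (A=1, B=3, C=3, D=7) → (A=1, B=2, C=5, D=9)
step 4: fire t3:  (A=1, B=2, C=5, D=9) → (A=0, B=2, C=2, D=12)

(A=0, B=2, C=2, D=12)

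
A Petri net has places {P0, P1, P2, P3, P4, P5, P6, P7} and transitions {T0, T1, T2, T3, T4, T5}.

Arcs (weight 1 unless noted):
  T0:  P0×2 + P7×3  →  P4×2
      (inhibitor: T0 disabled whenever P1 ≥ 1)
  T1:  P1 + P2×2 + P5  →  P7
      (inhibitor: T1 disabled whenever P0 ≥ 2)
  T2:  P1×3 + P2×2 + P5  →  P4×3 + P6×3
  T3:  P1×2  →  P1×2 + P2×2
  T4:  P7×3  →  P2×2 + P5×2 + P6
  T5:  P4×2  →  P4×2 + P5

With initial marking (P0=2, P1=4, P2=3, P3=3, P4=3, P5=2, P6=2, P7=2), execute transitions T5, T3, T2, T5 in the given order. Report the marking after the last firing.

(P0=2, P1=1, P2=3, P3=3, P4=6, P5=3, P6=5, P7=2)

step 1: fire T5:  (P0=2, P1=4, P2=3, P3=3, P4=3, P5=2, P6=2, P7=2) → (P0=2, P1=4, P2=3, P3=3, P4=3, P5=3, P6=2, P7=2)
step 2: fire T3:  (P0=2, P1=4, P2=3, P3=3, P4=3, P5=3, P6=2, P7=2) → (P0=2, P1=4, P2=5, P3=3, P4=3, P5=3, P6=2, P7=2)
step 3: fire T2:  (P0=2, P1=4, P2=5, P3=3, P4=3, P5=3, P6=2, P7=2) → (P0=2, P1=1, P2=3, P3=3, P4=6, P5=2, P6=5, P7=2)
step 4: fire T5:  (P0=2, P1=1, P2=3, P3=3, P4=6, P5=2, P6=5, P7=2) → (P0=2, P1=1, P2=3, P3=3, P4=6, P5=3, P6=5, P7=2)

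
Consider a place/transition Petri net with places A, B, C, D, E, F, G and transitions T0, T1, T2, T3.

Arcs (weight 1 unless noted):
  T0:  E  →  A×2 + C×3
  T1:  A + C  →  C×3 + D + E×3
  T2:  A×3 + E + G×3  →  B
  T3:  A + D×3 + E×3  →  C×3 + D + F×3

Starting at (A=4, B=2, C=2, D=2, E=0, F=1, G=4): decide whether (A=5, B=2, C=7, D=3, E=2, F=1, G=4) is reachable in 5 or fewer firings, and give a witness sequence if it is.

YES — reachable via ⟨T1, T0⟩ (2 firings)

step 1: fire T1:  (A=4, B=2, C=2, D=2, E=0, F=1, G=4) → (A=3, B=2, C=4, D=3, E=3, F=1, G=4)
step 2: fire T0:  (A=3, B=2, C=4, D=3, E=3, F=1, G=4) → (A=5, B=2, C=7, D=3, E=2, F=1, G=4)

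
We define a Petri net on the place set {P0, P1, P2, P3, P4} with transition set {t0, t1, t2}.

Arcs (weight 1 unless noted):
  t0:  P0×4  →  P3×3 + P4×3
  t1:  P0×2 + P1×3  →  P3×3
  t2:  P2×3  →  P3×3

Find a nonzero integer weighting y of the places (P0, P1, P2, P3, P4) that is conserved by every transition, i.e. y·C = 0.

y = (P0:3, P1:2, P2:4, P3:4, P4:0)

Incidence matrix C (rows=places, cols=transitions):
       t0   t1   t2
   P0  -4   -2    0
   P1   0   -3    0
   P2   0    0   -3
   P3   3    3    3
   P4   3    0    0

Candidate y = [3, 2, 4, 4, 0]; check y·C column-wise:
  col t0: 3·-4 + 2·0 + 4·0 + 4·3 + 0·3 = 0
  col t1: 3·-2 + 2·-3 + 4·0 + 4·3 = 0
  col t2: 3·0 + 2·0 + 4·-3 + 4·3 = 0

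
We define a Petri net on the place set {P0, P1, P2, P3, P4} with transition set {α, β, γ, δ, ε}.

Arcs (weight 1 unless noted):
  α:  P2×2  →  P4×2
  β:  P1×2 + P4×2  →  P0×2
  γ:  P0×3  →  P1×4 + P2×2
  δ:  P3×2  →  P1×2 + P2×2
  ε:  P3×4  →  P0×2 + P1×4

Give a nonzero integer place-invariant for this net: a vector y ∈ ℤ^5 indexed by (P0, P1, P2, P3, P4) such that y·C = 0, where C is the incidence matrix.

y = (P0:2, P1:1, P2:1, P3:2, P4:1)

Incidence matrix C (rows=places, cols=transitions):
        α    β    γ    δ    ε
   P0   0    2   -3    0    2
   P1   0   -2    4    2    4
   P2  -2    0    2    2    0
   P3   0    0    0   -2   -4
   P4   2   -2    0    0    0

Candidate y = [2, 1, 1, 2, 1]; check y·C column-wise:
  col α: 2·0 + 1·0 + 1·-2 + 2·0 + 1·2 = 0
  col β: 2·2 + 1·-2 + 1·0 + 2·0 + 1·-2 = 0
  col γ: 2·-3 + 1·4 + 1·2 + 2·0 + 1·0 = 0
  col δ: 2·0 + 1·2 + 1·2 + 2·-2 + 1·0 = 0
  col ε: 2·2 + 1·4 + 1·0 + 2·-4 + 1·0 = 0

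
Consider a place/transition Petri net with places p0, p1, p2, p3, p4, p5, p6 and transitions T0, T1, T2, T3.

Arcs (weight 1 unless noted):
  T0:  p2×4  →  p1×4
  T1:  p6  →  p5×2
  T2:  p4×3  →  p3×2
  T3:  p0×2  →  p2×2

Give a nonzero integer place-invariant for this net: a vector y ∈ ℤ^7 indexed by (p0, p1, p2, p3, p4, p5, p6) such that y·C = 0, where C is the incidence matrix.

y = (p0:1, p1:1, p2:1, p3:0, p4:0, p5:0, p6:0)

Incidence matrix C (rows=places, cols=transitions):
       T0   T1   T2   T3
   p0   0    0    0   -2
   p1   4    0    0    0
   p2  -4    0    0    2
   p3   0    0    2    0
   p4   0    0   -3    0
   p5   0    2    0    0
   p6   0   -1    0    0

Candidate y = [1, 1, 1, 0, 0, 0, 0]; check y·C column-wise:
  col T0: 1·0 + 1·4 + 1·-4 = 0
  col T1: 1·0 + 1·0 + 1·0 + 0·2 + 0·-1 = 0
  col T2: 1·0 + 1·0 + 1·0 + 0·2 + 0·-3 = 0
  col T3: 1·-2 + 1·0 + 1·2 = 0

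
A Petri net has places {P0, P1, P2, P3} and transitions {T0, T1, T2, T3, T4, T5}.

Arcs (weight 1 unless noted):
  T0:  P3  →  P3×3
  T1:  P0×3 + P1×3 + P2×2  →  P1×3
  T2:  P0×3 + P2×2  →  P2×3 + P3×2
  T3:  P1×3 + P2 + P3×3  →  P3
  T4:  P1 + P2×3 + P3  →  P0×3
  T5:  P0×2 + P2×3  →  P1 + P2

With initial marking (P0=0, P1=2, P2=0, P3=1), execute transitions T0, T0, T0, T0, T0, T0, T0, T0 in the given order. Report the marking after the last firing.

step 1: fire T0:  (P0=0, P1=2, P2=0, P3=1) → (P0=0, P1=2, P2=0, P3=3)
step 2: fire T0:  (P0=0, P1=2, P2=0, P3=3) → (P0=0, P1=2, P2=0, P3=5)
step 3: fire T0:  (P0=0, P1=2, P2=0, P3=5) → (P0=0, P1=2, P2=0, P3=7)
step 4: fire T0:  (P0=0, P1=2, P2=0, P3=7) → (P0=0, P1=2, P2=0, P3=9)
step 5: fire T0:  (P0=0, P1=2, P2=0, P3=9) → (P0=0, P1=2, P2=0, P3=11)
step 6: fire T0:  (P0=0, P1=2, P2=0, P3=11) → (P0=0, P1=2, P2=0, P3=13)
step 7: fire T0:  (P0=0, P1=2, P2=0, P3=13) → (P0=0, P1=2, P2=0, P3=15)
step 8: fire T0:  (P0=0, P1=2, P2=0, P3=15) → (P0=0, P1=2, P2=0, P3=17)

(P0=0, P1=2, P2=0, P3=17)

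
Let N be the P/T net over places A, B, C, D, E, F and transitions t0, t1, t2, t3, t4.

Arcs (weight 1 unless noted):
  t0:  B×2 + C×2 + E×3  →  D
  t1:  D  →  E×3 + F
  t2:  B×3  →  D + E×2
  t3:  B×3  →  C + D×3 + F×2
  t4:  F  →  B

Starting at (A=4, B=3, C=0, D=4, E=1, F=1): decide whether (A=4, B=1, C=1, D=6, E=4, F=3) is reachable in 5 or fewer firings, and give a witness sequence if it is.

YES — reachable via ⟨t1, t3, t4⟩ (3 firings)

step 1: fire t1:  (A=4, B=3, C=0, D=4, E=1, F=1) → (A=4, B=3, C=0, D=3, E=4, F=2)
step 2: fire t3:  (A=4, B=3, C=0, D=3, E=4, F=2) → (A=4, B=0, C=1, D=6, E=4, F=4)
step 3: fire t4:  (A=4, B=0, C=1, D=6, E=4, F=4) → (A=4, B=1, C=1, D=6, E=4, F=3)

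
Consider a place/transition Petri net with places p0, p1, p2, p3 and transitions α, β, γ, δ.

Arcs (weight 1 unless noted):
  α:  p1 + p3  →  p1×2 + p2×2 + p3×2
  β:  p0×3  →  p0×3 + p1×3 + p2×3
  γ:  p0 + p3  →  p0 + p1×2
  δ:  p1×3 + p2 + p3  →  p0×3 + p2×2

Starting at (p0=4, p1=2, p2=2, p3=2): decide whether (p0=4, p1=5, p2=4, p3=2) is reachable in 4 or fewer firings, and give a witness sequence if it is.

step 1: fire α:  (p0=4, p1=2, p2=2, p3=2) → (p0=4, p1=3, p2=4, p3=3)
step 2: fire γ:  (p0=4, p1=3, p2=4, p3=3) → (p0=4, p1=5, p2=4, p3=2)

YES — reachable via ⟨α, γ⟩ (2 firings)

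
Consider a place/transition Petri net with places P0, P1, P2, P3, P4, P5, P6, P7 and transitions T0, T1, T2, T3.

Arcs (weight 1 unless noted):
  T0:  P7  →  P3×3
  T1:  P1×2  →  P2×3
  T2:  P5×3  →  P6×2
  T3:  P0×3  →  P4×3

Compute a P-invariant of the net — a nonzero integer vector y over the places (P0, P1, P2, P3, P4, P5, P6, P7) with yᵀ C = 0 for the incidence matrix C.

Incidence matrix C (rows=places, cols=transitions):
       T0   T1   T2   T3
   P0   0    0    0   -3
   P1   0   -2    0    0
   P2   0    3    0    0
   P3   3    0    0    0
   P4   0    0    0    3
   P5   0    0   -3    0
   P6   0    0    2    0
   P7  -1    0    0    0

Candidate y = [0, 3, 2, 0, 0, 0, 0, 0]; check y·C column-wise:
  col T0: 3·0 + 2·0 + 0·3 + 0·-1 = 0
  col T1: 3·-2 + 2·3 = 0
  col T2: 3·0 + 2·0 + 0·-3 + 0·2 = 0
  col T3: 0·-3 + 3·0 + 2·0 + 0·3 = 0

y = (P0:0, P1:3, P2:2, P3:0, P4:0, P5:0, P6:0, P7:0)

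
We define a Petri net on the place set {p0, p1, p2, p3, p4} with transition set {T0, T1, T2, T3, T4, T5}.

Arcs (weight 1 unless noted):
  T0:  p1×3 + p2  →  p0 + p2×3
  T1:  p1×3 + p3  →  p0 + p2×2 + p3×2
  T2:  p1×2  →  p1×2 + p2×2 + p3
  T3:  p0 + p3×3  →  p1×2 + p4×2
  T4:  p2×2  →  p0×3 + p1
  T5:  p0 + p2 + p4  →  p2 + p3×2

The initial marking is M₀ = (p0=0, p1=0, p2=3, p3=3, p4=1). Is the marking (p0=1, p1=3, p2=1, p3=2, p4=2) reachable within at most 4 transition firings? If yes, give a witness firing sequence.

step 1: fire T4:  (p0=0, p1=0, p2=3, p3=3, p4=1) → (p0=3, p1=1, p2=1, p3=3, p4=1)
step 2: fire T3:  (p0=3, p1=1, p2=1, p3=3, p4=1) → (p0=2, p1=3, p2=1, p3=0, p4=3)
step 3: fire T5:  (p0=2, p1=3, p2=1, p3=0, p4=3) → (p0=1, p1=3, p2=1, p3=2, p4=2)

YES — reachable via ⟨T4, T3, T5⟩ (3 firings)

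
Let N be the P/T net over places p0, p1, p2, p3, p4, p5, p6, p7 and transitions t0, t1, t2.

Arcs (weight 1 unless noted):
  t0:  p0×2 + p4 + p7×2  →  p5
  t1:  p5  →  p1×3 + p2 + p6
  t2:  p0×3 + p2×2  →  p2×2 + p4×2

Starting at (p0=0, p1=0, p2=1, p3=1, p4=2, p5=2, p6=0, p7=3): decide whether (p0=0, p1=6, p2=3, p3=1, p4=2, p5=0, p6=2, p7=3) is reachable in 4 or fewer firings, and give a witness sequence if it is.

step 1: fire t1:  (p0=0, p1=0, p2=1, p3=1, p4=2, p5=2, p6=0, p7=3) → (p0=0, p1=3, p2=2, p3=1, p4=2, p5=1, p6=1, p7=3)
step 2: fire t1:  (p0=0, p1=3, p2=2, p3=1, p4=2, p5=1, p6=1, p7=3) → (p0=0, p1=6, p2=3, p3=1, p4=2, p5=0, p6=2, p7=3)

YES — reachable via ⟨t1, t1⟩ (2 firings)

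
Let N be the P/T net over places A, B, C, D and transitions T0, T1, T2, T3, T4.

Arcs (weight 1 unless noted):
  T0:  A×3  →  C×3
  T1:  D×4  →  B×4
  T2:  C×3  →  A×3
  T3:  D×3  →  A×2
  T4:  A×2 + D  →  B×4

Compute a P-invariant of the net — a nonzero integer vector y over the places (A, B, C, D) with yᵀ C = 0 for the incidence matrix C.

Incidence matrix C (rows=places, cols=transitions):
       T0   T1   T2   T3   T4
    A  -3    0    3    2   -2
    B   0    4    0    0    4
    C   3    0   -3    0    0
    D   0   -4    0   -3   -1

Candidate y = [3, 2, 3, 2]; check y·C column-wise:
  col T0: 3·-3 + 2·0 + 3·3 + 2·0 = 0
  col T1: 3·0 + 2·4 + 3·0 + 2·-4 = 0
  col T2: 3·3 + 2·0 + 3·-3 + 2·0 = 0
  col T3: 3·2 + 2·0 + 3·0 + 2·-3 = 0
  col T4: 3·-2 + 2·4 + 3·0 + 2·-1 = 0

y = (A:3, B:2, C:3, D:2)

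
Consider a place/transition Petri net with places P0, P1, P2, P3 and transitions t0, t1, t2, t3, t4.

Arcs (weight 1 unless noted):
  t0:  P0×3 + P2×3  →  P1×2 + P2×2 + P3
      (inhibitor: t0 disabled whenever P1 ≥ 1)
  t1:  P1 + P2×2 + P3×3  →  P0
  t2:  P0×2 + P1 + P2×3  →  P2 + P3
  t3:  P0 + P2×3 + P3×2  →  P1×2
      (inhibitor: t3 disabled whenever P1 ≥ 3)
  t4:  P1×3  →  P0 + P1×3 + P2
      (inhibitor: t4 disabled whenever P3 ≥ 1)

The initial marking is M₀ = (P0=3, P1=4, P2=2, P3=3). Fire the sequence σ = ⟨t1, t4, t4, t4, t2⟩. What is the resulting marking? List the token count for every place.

(P0=5, P1=2, P2=1, P3=1)

step 1: fire t1:  (P0=3, P1=4, P2=2, P3=3) → (P0=4, P1=3, P2=0, P3=0)
step 2: fire t4:  (P0=4, P1=3, P2=0, P3=0) → (P0=5, P1=3, P2=1, P3=0)
step 3: fire t4:  (P0=5, P1=3, P2=1, P3=0) → (P0=6, P1=3, P2=2, P3=0)
step 4: fire t4:  (P0=6, P1=3, P2=2, P3=0) → (P0=7, P1=3, P2=3, P3=0)
step 5: fire t2:  (P0=7, P1=3, P2=3, P3=0) → (P0=5, P1=2, P2=1, P3=1)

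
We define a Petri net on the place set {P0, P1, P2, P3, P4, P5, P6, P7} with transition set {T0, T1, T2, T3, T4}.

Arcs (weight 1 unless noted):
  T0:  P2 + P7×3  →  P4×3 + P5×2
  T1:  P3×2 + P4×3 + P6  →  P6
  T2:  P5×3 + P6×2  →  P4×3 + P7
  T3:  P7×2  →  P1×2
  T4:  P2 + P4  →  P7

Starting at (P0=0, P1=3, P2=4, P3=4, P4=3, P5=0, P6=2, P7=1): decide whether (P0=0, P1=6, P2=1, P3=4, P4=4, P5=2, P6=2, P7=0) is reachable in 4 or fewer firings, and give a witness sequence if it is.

NO — not reachable within 4 firings

depth 0: 1 marking
depth 1: 3 markings reached so far
depth 2: 5 markings reached so far
depth 3: 8 markings reached so far
depth 4: 11 markings reached so far
target is not among the 11 markings reachable within 4 steps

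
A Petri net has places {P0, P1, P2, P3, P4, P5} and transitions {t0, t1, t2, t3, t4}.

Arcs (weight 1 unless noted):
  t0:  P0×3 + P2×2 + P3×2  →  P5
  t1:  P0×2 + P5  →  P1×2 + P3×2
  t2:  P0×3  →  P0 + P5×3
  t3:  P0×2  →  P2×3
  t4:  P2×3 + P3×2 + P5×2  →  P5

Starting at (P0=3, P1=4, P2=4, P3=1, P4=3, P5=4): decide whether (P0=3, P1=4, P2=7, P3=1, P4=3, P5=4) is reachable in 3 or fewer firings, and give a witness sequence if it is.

NO — not reachable within 3 firings

depth 0: 1 marking
depth 1: 4 markings reached so far
depth 2: 5 markings reached so far
depth 3: 5 markings reached so far
(frontier empty at depth 3; search complete)
target is not among the 5 markings reachable within 3 steps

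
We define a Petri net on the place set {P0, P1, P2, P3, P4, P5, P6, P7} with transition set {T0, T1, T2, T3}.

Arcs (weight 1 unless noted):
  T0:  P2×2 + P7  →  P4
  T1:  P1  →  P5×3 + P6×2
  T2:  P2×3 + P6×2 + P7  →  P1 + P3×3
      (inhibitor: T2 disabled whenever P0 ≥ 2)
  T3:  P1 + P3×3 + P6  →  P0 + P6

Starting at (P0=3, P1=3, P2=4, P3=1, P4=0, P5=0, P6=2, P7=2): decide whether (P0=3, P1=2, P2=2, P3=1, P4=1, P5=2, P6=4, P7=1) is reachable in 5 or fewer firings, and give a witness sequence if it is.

NO — not reachable within 5 firings

depth 0: 1 marking
depth 1: 3 markings reached so far
depth 2: 6 markings reached so far
depth 3: 9 markings reached so far
depth 4: 11 markings reached so far
depth 5: 12 markings reached so far
target is not among the 12 markings reachable within 5 steps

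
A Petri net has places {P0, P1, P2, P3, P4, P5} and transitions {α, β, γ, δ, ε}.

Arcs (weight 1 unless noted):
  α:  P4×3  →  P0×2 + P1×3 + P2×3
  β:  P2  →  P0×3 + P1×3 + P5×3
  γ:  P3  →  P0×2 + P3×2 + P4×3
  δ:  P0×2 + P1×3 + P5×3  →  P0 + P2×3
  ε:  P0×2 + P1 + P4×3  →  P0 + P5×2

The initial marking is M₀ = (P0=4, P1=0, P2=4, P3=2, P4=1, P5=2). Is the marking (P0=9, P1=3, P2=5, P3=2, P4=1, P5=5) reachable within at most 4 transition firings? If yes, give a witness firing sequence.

step 1: fire β:  (P0=4, P1=0, P2=4, P3=2, P4=1, P5=2) → (P0=7, P1=3, P2=3, P3=2, P4=1, P5=5)
step 2: fire β:  (P0=7, P1=3, P2=3, P3=2, P4=1, P5=5) → (P0=10, P1=6, P2=2, P3=2, P4=1, P5=8)
step 3: fire δ:  (P0=10, P1=6, P2=2, P3=2, P4=1, P5=8) → (P0=9, P1=3, P2=5, P3=2, P4=1, P5=5)

YES — reachable via ⟨β, β, δ⟩ (3 firings)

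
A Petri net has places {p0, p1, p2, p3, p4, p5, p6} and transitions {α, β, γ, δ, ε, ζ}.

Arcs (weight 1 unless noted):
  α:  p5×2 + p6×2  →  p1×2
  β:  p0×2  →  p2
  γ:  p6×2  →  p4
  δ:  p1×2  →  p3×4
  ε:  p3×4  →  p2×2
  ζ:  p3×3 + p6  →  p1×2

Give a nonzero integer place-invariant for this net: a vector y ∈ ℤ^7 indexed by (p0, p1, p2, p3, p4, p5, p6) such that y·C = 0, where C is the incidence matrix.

Incidence matrix C (rows=places, cols=transitions):
        α    β    γ    δ    ε    ζ
   p0   0   -2    0    0    0    0
   p1   2    0    0   -2    0    2
   p2   0    1    0    0    2    0
   p3   0    0    0    4   -4   -3
   p4   0    0    1    0    0    0
   p5  -2    0    0    0    0    0
   p6  -2    0   -2    0    0   -1

Candidate y = [1, 2, 2, 1, 2, 1, 1]; check y·C column-wise:
  col α: 1·0 + 2·2 + 2·0 + 1·0 + 2·0 + 1·-2 + 1·-2 = 0
  col β: 1·-2 + 2·0 + 2·1 + 1·0 + 2·0 + 1·0 + 1·0 = 0
  col γ: 1·0 + 2·0 + 2·0 + 1·0 + 2·1 + 1·0 + 1·-2 = 0
  col δ: 1·0 + 2·-2 + 2·0 + 1·4 + 2·0 + 1·0 + 1·0 = 0
  col ε: 1·0 + 2·0 + 2·2 + 1·-4 + 2·0 + 1·0 + 1·0 = 0
  col ζ: 1·0 + 2·2 + 2·0 + 1·-3 + 2·0 + 1·0 + 1·-1 = 0

y = (p0:1, p1:2, p2:2, p3:1, p4:2, p5:1, p6:1)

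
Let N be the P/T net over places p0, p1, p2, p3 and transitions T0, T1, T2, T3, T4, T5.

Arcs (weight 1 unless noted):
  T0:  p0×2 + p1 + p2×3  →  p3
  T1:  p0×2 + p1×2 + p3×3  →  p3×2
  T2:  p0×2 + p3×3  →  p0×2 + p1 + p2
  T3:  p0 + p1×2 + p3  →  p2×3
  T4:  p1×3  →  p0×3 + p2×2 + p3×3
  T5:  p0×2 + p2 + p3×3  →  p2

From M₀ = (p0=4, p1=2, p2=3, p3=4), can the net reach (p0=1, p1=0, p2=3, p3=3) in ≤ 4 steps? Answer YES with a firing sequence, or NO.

depth 0: 1 marking
depth 1: 6 markings reached so far
depth 2: 13 markings reached so far
depth 3: 17 markings reached so far
depth 4: 18 markings reached so far
target is not among the 18 markings reachable within 4 steps

NO — not reachable within 4 firings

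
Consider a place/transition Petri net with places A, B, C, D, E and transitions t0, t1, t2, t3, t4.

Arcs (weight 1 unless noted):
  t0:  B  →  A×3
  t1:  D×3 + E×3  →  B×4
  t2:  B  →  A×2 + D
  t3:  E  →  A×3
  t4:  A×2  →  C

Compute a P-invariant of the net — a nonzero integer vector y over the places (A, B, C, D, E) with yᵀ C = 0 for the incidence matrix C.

y = (A:1, B:3, C:2, D:1, E:3)

Incidence matrix C (rows=places, cols=transitions):
       t0   t1   t2   t3   t4
    A   3    0    2    3   -2
    B  -1    4   -1    0    0
    C   0    0    0    0    1
    D   0   -3    1    0    0
    E   0   -3    0   -1    0

Candidate y = [1, 3, 2, 1, 3]; check y·C column-wise:
  col t0: 1·3 + 3·-1 + 2·0 + 1·0 + 3·0 = 0
  col t1: 1·0 + 3·4 + 2·0 + 1·-3 + 3·-3 = 0
  col t2: 1·2 + 3·-1 + 2·0 + 1·1 + 3·0 = 0
  col t3: 1·3 + 3·0 + 2·0 + 1·0 + 3·-1 = 0
  col t4: 1·-2 + 3·0 + 2·1 + 1·0 + 3·0 = 0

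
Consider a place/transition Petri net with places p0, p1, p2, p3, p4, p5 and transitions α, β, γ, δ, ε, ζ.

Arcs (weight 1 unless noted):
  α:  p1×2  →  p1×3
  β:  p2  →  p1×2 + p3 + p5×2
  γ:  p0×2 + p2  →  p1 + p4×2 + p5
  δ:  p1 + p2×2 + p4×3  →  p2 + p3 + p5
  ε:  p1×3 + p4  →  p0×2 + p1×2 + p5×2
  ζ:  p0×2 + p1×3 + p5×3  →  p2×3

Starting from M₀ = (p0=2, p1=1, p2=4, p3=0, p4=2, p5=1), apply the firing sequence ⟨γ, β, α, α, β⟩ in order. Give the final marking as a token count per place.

(p0=0, p1=8, p2=1, p3=2, p4=4, p5=6)

step 1: fire γ:  (p0=2, p1=1, p2=4, p3=0, p4=2, p5=1) → (p0=0, p1=2, p2=3, p3=0, p4=4, p5=2)
step 2: fire β:  (p0=0, p1=2, p2=3, p3=0, p4=4, p5=2) → (p0=0, p1=4, p2=2, p3=1, p4=4, p5=4)
step 3: fire α:  (p0=0, p1=4, p2=2, p3=1, p4=4, p5=4) → (p0=0, p1=5, p2=2, p3=1, p4=4, p5=4)
step 4: fire α:  (p0=0, p1=5, p2=2, p3=1, p4=4, p5=4) → (p0=0, p1=6, p2=2, p3=1, p4=4, p5=4)
step 5: fire β:  (p0=0, p1=6, p2=2, p3=1, p4=4, p5=4) → (p0=0, p1=8, p2=1, p3=2, p4=4, p5=6)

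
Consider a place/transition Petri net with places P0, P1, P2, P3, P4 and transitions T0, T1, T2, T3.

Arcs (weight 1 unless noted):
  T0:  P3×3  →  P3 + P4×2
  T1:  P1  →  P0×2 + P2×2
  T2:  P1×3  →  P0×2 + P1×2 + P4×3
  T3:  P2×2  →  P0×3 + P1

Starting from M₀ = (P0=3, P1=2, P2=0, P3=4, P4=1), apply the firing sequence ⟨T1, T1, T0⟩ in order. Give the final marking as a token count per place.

(P0=7, P1=0, P2=4, P3=2, P4=3)

step 1: fire T1:  (P0=3, P1=2, P2=0, P3=4, P4=1) → (P0=5, P1=1, P2=2, P3=4, P4=1)
step 2: fire T1:  (P0=5, P1=1, P2=2, P3=4, P4=1) → (P0=7, P1=0, P2=4, P3=4, P4=1)
step 3: fire T0:  (P0=7, P1=0, P2=4, P3=4, P4=1) → (P0=7, P1=0, P2=4, P3=2, P4=3)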